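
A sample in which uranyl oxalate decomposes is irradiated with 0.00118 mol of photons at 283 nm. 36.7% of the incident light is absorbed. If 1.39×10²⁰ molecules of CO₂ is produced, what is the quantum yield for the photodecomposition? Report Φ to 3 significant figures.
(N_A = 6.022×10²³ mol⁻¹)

Φ = 0.533

Product: 1.39×10²⁰ / 6.022×10²³ = 2.308×10⁻⁴ mol.
Photons absorbed: 0.367 × 0.00118 = 4.331×10⁻⁴ mol.
Φ = 2.308×10⁻⁴ mol / 4.331×10⁻⁴ mol photons = 0.533.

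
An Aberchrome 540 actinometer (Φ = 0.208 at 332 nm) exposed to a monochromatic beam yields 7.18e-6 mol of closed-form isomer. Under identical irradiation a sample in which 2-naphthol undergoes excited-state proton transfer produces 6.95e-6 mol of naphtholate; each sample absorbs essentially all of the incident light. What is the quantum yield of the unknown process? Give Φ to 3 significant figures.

Φ = 0.201

Photons absorbed by the actinometer: 7.18e-6 / 0.208 = 3.452e-5 mol.
Φ(unknown) = 6.95e-6 / 3.452e-5 = 0.201.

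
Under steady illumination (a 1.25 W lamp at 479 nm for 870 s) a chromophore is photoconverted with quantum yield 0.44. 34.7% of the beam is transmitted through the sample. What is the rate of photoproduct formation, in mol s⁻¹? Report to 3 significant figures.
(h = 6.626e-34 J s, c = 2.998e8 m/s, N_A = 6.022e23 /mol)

1.44e-6 mol s⁻¹

Photon energy at 479 nm: hc/λ = (6.626e-34)(2.998e8)/(479e-9) = 4.147e-19 J.
Energy delivered: (1.25 W)(870 s) = 1088 J.
Photons incident: 1088 / 4.147e-19 = 2.624e21, i.e. 2.624e21/6.022e23 = 0.004357 mol.
Fraction absorbed: 1 − 34.7/100 = 0.6530.
Photons absorbed: 0.6530 × 0.004357 = 0.002845 mol.
Product formed: 0.44 × 0.002845 = 0.001252 mol.
Rate: 0.001252 / 870 s = 1.44e-6 mol s⁻¹.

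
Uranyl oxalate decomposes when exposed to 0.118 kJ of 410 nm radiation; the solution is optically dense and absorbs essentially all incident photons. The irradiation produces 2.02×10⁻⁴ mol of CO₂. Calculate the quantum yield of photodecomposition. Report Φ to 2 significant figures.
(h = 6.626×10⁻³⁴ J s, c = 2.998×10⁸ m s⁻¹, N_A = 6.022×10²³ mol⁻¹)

Photon energy at 410 nm: hc/λ = (6.626×10⁻³⁴)(2.998×10⁸)/(410×10⁻⁹) = 4.845×10⁻¹⁹ J.
Incident energy: 0.118 kJ = 118 J.
Photons incident: 118 / 4.845×10⁻¹⁹ = 2.436×10²⁰, i.e. 2.436×10²⁰/6.022×10²³ = 4.045×10⁻⁴ mol.
Φ = 2.02×10⁻⁴ mol / 4.045×10⁻⁴ mol photons = 0.50.

Φ = 0.50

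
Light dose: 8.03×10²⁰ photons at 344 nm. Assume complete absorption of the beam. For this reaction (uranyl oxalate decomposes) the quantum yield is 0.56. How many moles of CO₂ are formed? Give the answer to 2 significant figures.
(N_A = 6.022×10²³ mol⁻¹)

7.5×10⁻⁴ mol

Moles of photons: 8.03×10²⁰ / 6.022×10²³ = 0.001333 mol.
Product: Φ × n_abs = 0.56 × 0.001333 = 7.465×10⁻⁴ mol.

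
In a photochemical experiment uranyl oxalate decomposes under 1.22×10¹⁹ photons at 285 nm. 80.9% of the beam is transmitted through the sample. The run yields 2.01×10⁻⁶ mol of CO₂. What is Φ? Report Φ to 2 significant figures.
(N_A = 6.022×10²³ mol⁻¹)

Moles of photons: 1.22×10¹⁹ / 6.022×10²³ = 2.026×10⁻⁵ mol.
Fraction absorbed: 1 − 80.9/100 = 0.1910.
Photons absorbed: 0.1910 × 2.026×10⁻⁵ = 3.870×10⁻⁶ mol.
Φ = 2.01×10⁻⁶ mol / 3.870×10⁻⁶ mol photons = 0.52.

Φ = 0.52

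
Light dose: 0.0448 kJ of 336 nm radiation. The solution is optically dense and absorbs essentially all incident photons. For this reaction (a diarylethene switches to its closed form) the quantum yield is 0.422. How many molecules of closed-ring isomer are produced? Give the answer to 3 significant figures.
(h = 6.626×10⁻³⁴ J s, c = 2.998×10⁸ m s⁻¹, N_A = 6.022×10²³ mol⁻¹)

Photon energy at 336 nm: hc/λ = (6.626×10⁻³⁴)(2.998×10⁸)/(336×10⁻⁹) = 5.912×10⁻¹⁹ J.
Incident energy: 0.0448 kJ = 44.8 J.
Photons incident: 44.8 / 5.912×10⁻¹⁹ = 7.578×10¹⁹, i.e. 7.578×10¹⁹/6.022×10²³ = 1.258×10⁻⁴ mol.
Product: Φ × n_abs = 0.422 × 1.258×10⁻⁴ = 5.309×10⁻⁵ mol.
As a count: 5.309×10⁻⁵ × 6.022×10²³ = 3.20×10¹⁹.

3.20×10¹⁹ molecules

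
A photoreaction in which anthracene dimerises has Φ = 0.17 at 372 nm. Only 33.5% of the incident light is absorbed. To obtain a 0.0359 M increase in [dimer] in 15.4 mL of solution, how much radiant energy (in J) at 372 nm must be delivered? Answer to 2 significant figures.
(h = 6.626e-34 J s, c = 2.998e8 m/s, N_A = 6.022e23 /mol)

3100 J

Product: (0.0359 M)(0.0154 L) = 5.529e-4 mol.
Photons that must be absorbed: 5.529e-4 / 0.17 = 0.003252 mol.
Incident photons needed: 0.003252 / 0.335 = 0.009707 mol.
Photon energy: hc/λ = 5.340e-19 J; per mole, 3.216e5 J mol⁻¹.
Energy required: 0.009707 × 3.216e5 = 3100 J.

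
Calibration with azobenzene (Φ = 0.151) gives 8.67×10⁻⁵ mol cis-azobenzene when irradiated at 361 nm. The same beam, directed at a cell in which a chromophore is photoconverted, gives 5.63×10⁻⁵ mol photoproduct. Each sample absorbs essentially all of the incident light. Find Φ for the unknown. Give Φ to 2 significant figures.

Φ = 0.098

Photons absorbed by the actinometer: 8.67×10⁻⁵ / 0.151 = 5.742×10⁻⁴ mol.
Φ(unknown) = 5.63×10⁻⁵ / 5.742×10⁻⁴ = 0.098.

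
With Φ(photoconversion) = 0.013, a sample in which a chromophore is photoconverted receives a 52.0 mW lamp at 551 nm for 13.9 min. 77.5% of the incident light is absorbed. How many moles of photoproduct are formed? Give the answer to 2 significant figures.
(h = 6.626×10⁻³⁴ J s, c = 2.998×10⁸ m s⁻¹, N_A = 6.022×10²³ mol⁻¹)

2.0×10⁻⁶ mol

Photon energy at 551 nm: hc/λ = (6.626×10⁻³⁴)(2.998×10⁸)/(551×10⁻⁹) = 3.605×10⁻¹⁹ J.
Energy delivered: (52.0 mW)(834 s) = 43.37 J.
Photons incident: 43.37 / 3.605×10⁻¹⁹ = 1.203×10²⁰, i.e. 1.203×10²⁰/6.022×10²³ = 1.998×10⁻⁴ mol.
Photons absorbed: 0.775 × 1.998×10⁻⁴ = 1.548×10⁻⁴ mol.
Product: Φ × n_abs = 0.013 × 1.548×10⁻⁴ = 2.012×10⁻⁶ mol.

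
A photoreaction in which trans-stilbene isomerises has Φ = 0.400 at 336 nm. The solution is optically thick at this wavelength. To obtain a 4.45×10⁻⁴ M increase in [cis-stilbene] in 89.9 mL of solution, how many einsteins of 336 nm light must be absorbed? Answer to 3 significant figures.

Product: (4.45×10⁻⁴ M)(0.0899 L) = 4.001×10⁻⁵ mol.
Photons that must be absorbed: 4.001×10⁻⁵ / 0.400 = 1.000×10⁻⁴ mol.

1.00×10⁻⁴ einstein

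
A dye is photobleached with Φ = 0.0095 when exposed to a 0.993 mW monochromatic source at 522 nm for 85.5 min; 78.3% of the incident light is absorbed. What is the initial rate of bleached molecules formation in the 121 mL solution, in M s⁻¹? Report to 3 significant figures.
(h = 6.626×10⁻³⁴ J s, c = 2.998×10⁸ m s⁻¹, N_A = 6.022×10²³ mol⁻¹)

2.66×10⁻¹⁰ M s⁻¹

Photon energy at 522 nm: hc/λ = (6.626×10⁻³⁴)(2.998×10⁸)/(522×10⁻⁹) = 3.806×10⁻¹⁹ J.
Energy delivered: (0.993 mW)(5130 s) = 5.094 J.
Photons incident: 5.094 / 3.806×10⁻¹⁹ = 1.338×10¹⁹, i.e. 1.338×10¹⁹/6.022×10²³ = 2.222×10⁻⁵ mol.
Photons absorbed: 0.783 × 2.222×10⁻⁵ = 1.740×10⁻⁵ mol.
Product formed: 0.0095 × 1.740×10⁻⁵ = 1.653×10⁻⁷ mol.
Rate: 1.653×10⁻⁷ mol / (5130 s × 0.121 L) = 2.66×10⁻¹⁰ M s⁻¹.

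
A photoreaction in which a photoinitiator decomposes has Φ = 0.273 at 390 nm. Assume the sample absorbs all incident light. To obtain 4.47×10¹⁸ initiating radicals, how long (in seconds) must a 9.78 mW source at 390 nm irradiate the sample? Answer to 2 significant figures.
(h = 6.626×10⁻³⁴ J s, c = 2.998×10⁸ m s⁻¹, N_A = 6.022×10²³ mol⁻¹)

Product: 4.47×10¹⁸ / 6.022×10²³ = 7.423×10⁻⁶ mol.
Photons that must be absorbed: 7.423×10⁻⁶ / 0.273 = 2.719×10⁻⁵ mol.
Photon energy: hc/λ = 5.094×10⁻¹⁹ J; per mole, 3.068×10⁵ J mol⁻¹.
Energy required: 2.719×10⁻⁵ × 3.068×10⁵ = 8.342 J.
Time: 8.342 J / 0.00978 W = 850 s.

t ≈ 850 s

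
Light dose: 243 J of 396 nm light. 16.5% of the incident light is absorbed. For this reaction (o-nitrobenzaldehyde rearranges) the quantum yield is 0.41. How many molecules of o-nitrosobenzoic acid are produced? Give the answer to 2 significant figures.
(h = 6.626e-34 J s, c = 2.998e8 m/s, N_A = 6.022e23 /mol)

Photon energy at 396 nm: hc/λ = (6.626e-34)(2.998e8)/(396e-9) = 5.016e-19 J.
Photons incident: 243 / 5.016e-19 = 4.844e20, i.e. 4.844e20/6.022e23 = 8.044e-4 mol.
Photons absorbed: 0.165 × 8.044e-4 = 1.327e-4 mol.
Product: Φ × n_abs = 0.41 × 1.327e-4 = 5.441e-5 mol.
As a count: 5.441e-5 × 6.022e23 = 3.3e19.

3.3e19 molecules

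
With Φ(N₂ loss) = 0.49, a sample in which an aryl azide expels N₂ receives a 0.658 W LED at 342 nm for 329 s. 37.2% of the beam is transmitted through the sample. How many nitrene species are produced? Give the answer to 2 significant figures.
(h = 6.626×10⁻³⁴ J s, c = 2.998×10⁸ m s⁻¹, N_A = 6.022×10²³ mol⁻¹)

1.1×10²⁰ species

Photon energy at 342 nm: hc/λ = (6.626×10⁻³⁴)(2.998×10⁸)/(342×10⁻⁹) = 5.808×10⁻¹⁹ J.
Energy delivered: (0.658 W)(329 s) = 216.5 J.
Photons incident: 216.5 / 5.808×10⁻¹⁹ = 3.728×10²⁰, i.e. 3.728×10²⁰/6.022×10²³ = 6.191×10⁻⁴ mol.
Fraction absorbed: 1 − 37.2/100 = 0.6280.
Photons absorbed: 0.6280 × 6.191×10⁻⁴ = 3.888×10⁻⁴ mol.
Product: Φ × n_abs = 0.49 × 3.888×10⁻⁴ = 1.905×10⁻⁴ mol.
As a count: 1.905×10⁻⁴ × 6.022×10²³ = 1.1×10²⁰.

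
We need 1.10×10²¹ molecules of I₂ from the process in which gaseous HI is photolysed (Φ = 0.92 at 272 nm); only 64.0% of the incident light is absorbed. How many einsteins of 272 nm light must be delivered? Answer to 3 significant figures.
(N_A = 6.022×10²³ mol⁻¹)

Product: 1.10×10²¹ / 6.022×10²³ = 0.001827 mol.
Photons that must be absorbed: 0.001827 / 0.92 = 0.001986 mol.
Incident photons needed: 0.001986 / 0.640 = 0.003103 mol.

0.00310 einstein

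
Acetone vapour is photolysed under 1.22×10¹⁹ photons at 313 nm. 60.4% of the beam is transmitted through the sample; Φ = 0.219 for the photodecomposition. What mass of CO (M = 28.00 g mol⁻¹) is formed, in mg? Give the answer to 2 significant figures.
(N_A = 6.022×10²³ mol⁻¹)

Moles of photons: 1.22×10¹⁹ / 6.022×10²³ = 2.026×10⁻⁵ mol.
Fraction absorbed: 1 − 60.4/100 = 0.3960.
Photons absorbed: 0.3960 × 2.026×10⁻⁵ = 8.023×10⁻⁶ mol.
Product: Φ × n_abs = 0.219 × 8.023×10⁻⁶ = 1.757×10⁻⁶ mol.
Mass: 1.757×10⁻⁶ × 28.00 = 4.920×10⁻⁵ g = 0.049 mg.

0.049 mg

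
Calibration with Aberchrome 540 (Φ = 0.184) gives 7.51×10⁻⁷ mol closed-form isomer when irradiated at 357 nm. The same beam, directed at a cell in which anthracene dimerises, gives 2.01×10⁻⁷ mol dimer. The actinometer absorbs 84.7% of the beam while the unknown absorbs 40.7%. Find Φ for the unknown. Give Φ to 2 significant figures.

Photons absorbed by the actinometer: 7.51×10⁻⁷ / 0.184 = 4.082×10⁻⁶ mol.
Incident flux: 4.082×10⁻⁶ / 0.847 = 4.819×10⁻⁶ einstein.
Absorbed by unknown: 0.407 × 4.819×10⁻⁶ = 1.961×10⁻⁶ mol.
Φ(unknown) = 2.01×10⁻⁷ / 1.961×10⁻⁶ = 0.10.

Φ = 0.10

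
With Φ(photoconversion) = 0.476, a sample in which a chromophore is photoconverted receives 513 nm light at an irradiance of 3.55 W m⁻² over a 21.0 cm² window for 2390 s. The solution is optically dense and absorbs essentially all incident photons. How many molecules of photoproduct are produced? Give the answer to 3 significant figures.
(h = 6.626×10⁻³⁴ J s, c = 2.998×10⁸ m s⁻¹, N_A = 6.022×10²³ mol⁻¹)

2.19×10¹⁹ molecules

Photon energy at 513 nm: hc/λ = (6.626×10⁻³⁴)(2.998×10⁸)/(513×10⁻⁹) = 3.872×10⁻¹⁹ J.
Energy delivered: (3.55 W m⁻²)(21.0×10⁻⁴ m²)(2390 s) = 17.82 J.
Photons incident: 17.82 / 3.872×10⁻¹⁹ = 4.602×10¹⁹, i.e. 4.602×10¹⁹/6.022×10²³ = 7.642×10⁻⁵ mol.
Product: Φ × n_abs = 0.476 × 7.642×10⁻⁵ = 3.638×10⁻⁵ mol.
As a count: 3.638×10⁻⁵ × 6.022×10²³ = 2.19×10¹⁹.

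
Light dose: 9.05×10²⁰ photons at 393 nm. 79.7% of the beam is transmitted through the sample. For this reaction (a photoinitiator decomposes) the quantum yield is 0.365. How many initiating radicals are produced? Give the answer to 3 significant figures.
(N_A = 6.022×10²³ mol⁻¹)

6.71×10¹⁹ initiating radicals

Moles of photons: 9.05×10²⁰ / 6.022×10²³ = 0.001503 mol.
Fraction absorbed: 1 − 79.7/100 = 0.2030.
Photons absorbed: 0.2030 × 0.001503 = 3.051×10⁻⁴ mol.
Product: Φ × n_abs = 0.365 × 3.051×10⁻⁴ = 1.114×10⁻⁴ mol.
As a count: 1.114×10⁻⁴ × 6.022×10²³ = 6.71×10¹⁹.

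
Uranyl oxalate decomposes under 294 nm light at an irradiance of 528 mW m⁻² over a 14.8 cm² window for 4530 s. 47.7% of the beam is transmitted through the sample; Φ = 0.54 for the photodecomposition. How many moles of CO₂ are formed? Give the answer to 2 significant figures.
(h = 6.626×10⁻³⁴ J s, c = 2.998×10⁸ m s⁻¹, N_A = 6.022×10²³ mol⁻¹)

Photon energy at 294 nm: hc/λ = (6.626×10⁻³⁴)(2.998×10⁸)/(294×10⁻⁹) = 6.757×10⁻¹⁹ J.
Energy delivered: (528 mW m⁻²)(14.8×10⁻⁴ m²)(4530 s) = 3.540 J.
Photons incident: 3.540 / 6.757×10⁻¹⁹ = 5.239×10¹⁸, i.e. 5.239×10¹⁸/6.022×10²³ = 8.700×10⁻⁶ mol.
Fraction absorbed: 1 − 47.7/100 = 0.5230.
Photons absorbed: 0.5230 × 8.700×10⁻⁶ = 4.550×10⁻⁶ mol.
Product: Φ × n_abs = 0.54 × 4.550×10⁻⁶ = 2.457×10⁻⁶ mol.

2.5×10⁻⁶ mol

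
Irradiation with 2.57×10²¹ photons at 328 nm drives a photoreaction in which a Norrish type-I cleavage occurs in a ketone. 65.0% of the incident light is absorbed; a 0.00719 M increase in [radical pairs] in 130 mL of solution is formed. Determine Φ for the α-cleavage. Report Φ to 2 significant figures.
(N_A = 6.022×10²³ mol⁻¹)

Product: (0.00719 M)(0.13 L) = 9.347×10⁻⁴ mol.
Moles of photons: 2.57×10²¹ / 6.022×10²³ = 0.004268 mol.
Photons absorbed: 0.650 × 0.004268 = 0.002774 mol.
Φ = 9.347×10⁻⁴ mol / 0.002774 mol photons = 0.34.

Φ = 0.34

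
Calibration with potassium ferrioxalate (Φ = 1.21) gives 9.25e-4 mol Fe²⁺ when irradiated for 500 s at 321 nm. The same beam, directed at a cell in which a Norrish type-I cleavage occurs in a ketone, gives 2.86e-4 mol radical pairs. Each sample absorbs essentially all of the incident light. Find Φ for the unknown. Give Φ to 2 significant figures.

Photons absorbed by the actinometer: 9.25e-4 / 1.21 = 7.645e-4 mol.
Φ(unknown) = 2.86e-4 / 7.645e-4 = 0.37.

Φ = 0.37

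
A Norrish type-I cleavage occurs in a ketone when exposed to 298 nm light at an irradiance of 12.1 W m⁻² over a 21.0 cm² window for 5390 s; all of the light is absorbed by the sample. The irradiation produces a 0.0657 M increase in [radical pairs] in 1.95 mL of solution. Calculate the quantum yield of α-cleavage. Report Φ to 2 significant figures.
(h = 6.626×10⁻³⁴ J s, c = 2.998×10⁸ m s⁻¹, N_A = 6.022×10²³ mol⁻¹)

Φ = 0.38

Product: (0.0657 M)(0.00195 L) = 1.281×10⁻⁴ mol.
Photon energy at 298 nm: hc/λ = (6.626×10⁻³⁴)(2.998×10⁸)/(298×10⁻⁹) = 6.666×10⁻¹⁹ J.
Energy delivered: (12.1 W m⁻²)(21.0×10⁻⁴ m²)(5390 s) = 137.0 J.
Photons incident: 137.0 / 6.666×10⁻¹⁹ = 2.055×10²⁰, i.e. 2.055×10²⁰/6.022×10²³ = 3.412×10⁻⁴ mol.
Φ = 1.281×10⁻⁴ mol / 3.412×10⁻⁴ mol photons = 0.38.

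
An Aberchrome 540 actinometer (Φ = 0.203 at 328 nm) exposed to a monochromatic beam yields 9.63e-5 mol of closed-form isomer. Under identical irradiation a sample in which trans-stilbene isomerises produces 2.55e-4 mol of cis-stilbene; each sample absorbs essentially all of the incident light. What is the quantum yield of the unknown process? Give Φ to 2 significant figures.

Photons absorbed by the actinometer: 9.63e-5 / 0.203 = 4.744e-4 mol.
Φ(unknown) = 2.55e-4 / 4.744e-4 = 0.54.

Φ = 0.54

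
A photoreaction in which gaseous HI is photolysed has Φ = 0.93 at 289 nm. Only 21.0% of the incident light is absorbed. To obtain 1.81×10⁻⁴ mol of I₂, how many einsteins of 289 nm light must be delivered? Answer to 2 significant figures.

Photons that must be absorbed: 1.81×10⁻⁴ / 0.93 = 1.946×10⁻⁴ mol.
Incident photons needed: 1.946×10⁻⁴ / 0.210 = 9.267×10⁻⁴ mol.

9.3×10⁻⁴ einstein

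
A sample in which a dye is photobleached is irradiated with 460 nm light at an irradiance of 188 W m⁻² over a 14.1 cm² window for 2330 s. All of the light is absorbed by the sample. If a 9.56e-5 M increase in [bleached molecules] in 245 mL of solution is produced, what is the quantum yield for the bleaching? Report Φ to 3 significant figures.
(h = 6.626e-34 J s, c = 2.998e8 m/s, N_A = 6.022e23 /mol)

Φ = 0.00986

Product: (9.56e-5 M)(0.245 L) = 2.342e-5 mol.
Photon energy at 460 nm: hc/λ = (6.626e-34)(2.998e8)/(460e-9) = 4.318e-19 J.
Energy delivered: (188 W m⁻²)(14.1e-4 m²)(2330 s) = 617.6 J.
Photons incident: 617.6 / 4.318e-19 = 1.430e21, i.e. 1.430e21/6.022e23 = 0.002375 mol.
Φ = 2.342e-5 mol / 0.002375 mol photons = 0.00986.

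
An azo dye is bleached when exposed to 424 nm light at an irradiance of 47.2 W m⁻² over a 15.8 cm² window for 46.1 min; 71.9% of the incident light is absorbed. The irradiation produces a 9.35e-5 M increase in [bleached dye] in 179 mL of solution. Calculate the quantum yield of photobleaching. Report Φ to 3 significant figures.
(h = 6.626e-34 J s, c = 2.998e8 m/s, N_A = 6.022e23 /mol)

Φ = 0.0318

Product: (9.35e-5 M)(0.179 L) = 1.674e-5 mol.
Photon energy at 424 nm: hc/λ = (6.626e-34)(2.998e8)/(424e-9) = 4.685e-19 J.
Energy delivered: (47.2 W m⁻²)(15.8e-4 m²)(2766 s) = 206.3 J.
Photons incident: 206.3 / 4.685e-19 = 4.403e20, i.e. 4.403e20/6.022e23 = 7.312e-4 mol.
Photons absorbed: 0.719 × 7.312e-4 = 5.257e-4 mol.
Φ = 1.674e-5 mol / 5.257e-4 mol photons = 0.0318.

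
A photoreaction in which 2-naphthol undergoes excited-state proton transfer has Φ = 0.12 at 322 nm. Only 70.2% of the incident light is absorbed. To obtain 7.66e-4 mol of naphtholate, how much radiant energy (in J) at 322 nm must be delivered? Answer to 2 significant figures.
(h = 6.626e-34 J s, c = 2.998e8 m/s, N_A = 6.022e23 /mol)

Photons that must be absorbed: 7.66e-4 / 0.12 = 0.006383 mol.
Incident photons needed: 0.006383 / 0.702 = 0.009093 mol.
Photon energy: hc/λ = 6.169e-19 J; per mole, 3.715e5 J mol⁻¹.
Energy required: 0.009093 × 3.715e5 = 3400 J.

3400 J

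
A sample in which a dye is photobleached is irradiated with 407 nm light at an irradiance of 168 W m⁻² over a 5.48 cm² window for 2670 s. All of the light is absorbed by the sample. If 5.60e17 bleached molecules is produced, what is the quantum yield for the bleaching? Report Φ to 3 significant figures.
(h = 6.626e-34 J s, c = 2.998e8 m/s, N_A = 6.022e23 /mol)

Φ = 0.00111

Product: 5.60e17 / 6.022e23 = 9.299e-7 mol.
Photon energy at 407 nm: hc/λ = (6.626e-34)(2.998e8)/(407e-9) = 4.881e-19 J.
Energy delivered: (168 W m⁻²)(5.48e-4 m²)(2670 s) = 245.8 J.
Photons incident: 245.8 / 4.881e-19 = 5.036e20, i.e. 5.036e20/6.022e23 = 8.363e-4 mol.
Φ = 9.299e-7 mol / 8.363e-4 mol photons = 0.00111.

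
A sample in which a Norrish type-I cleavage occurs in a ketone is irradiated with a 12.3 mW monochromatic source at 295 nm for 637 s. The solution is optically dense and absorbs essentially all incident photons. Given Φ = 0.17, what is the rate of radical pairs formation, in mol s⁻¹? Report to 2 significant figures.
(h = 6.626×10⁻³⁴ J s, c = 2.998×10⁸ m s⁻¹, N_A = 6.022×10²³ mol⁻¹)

5.2×10⁻⁹ mol s⁻¹

Photon energy at 295 nm: hc/λ = (6.626×10⁻³⁴)(2.998×10⁸)/(295×10⁻⁹) = 6.734×10⁻¹⁹ J.
Energy delivered: (12.3 mW)(637 s) = 7.835 J.
Photons incident: 7.835 / 6.734×10⁻¹⁹ = 1.163×10¹⁹, i.e. 1.163×10¹⁹/6.022×10²³ = 1.931×10⁻⁵ mol.
Product formed: 0.17 × 1.931×10⁻⁵ = 3.283×10⁻⁶ mol.
Rate: 3.283×10⁻⁶ / 637 s = 5.2×10⁻⁹ mol s⁻¹.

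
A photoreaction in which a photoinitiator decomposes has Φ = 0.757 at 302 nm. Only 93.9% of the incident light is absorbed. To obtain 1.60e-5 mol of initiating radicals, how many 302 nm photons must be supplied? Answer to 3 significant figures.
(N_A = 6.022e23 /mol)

Photons that must be absorbed: 1.60e-5 / 0.757 = 2.114e-5 mol.
Incident photons needed: 2.114e-5 / 0.939 = 2.251e-5 mol.
Photon count: 2.251e-5 × 6.022e23 = 1.36e19.

1.36e19 photons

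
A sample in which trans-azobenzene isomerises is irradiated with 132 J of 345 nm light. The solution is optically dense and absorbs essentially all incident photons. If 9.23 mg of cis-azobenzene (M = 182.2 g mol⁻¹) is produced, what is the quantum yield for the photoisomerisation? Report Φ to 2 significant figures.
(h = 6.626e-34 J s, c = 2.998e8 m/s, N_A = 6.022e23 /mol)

Product: 9.23 mg / 182.2 g mol⁻¹ = 5.066e-5 mol.
Photon energy at 345 nm: hc/λ = (6.626e-34)(2.998e8)/(345e-9) = 5.758e-19 J.
Photons incident: 132 / 5.758e-19 = 2.292e20, i.e. 2.292e20/6.022e23 = 3.806e-4 mol.
Φ = 5.066e-5 mol / 3.806e-4 mol photons = 0.13.

Φ = 0.13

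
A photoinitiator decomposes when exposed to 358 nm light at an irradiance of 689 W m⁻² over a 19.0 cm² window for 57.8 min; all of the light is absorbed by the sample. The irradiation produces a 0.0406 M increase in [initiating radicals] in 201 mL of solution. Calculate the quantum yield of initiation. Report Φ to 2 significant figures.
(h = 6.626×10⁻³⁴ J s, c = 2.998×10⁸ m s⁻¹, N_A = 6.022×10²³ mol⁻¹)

Φ = 0.60

Product: (0.0406 M)(0.201 L) = 0.008161 mol.
Photon energy at 358 nm: hc/λ = (6.626×10⁻³⁴)(2.998×10⁸)/(358×10⁻⁹) = 5.549×10⁻¹⁹ J.
Energy delivered: (689 W m⁻²)(19.0×10⁻⁴ m²)(3468 s) = 4540 J.
Photons incident: 4540 / 5.549×10⁻¹⁹ = 8.182×10²¹, i.e. 8.182×10²¹/6.022×10²³ = 0.01359 mol.
Φ = 0.008161 mol / 0.01359 mol photons = 0.60.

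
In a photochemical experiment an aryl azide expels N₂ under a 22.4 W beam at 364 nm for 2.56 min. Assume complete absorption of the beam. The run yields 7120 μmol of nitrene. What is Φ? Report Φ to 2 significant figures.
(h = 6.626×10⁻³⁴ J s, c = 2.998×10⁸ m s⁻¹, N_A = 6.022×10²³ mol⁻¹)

Φ = 0.68

Product: 7120 μmol = 0.00712 mol.
Photon energy at 364 nm: hc/λ = (6.626×10⁻³⁴)(2.998×10⁸)/(364×10⁻⁹) = 5.457×10⁻¹⁹ J.
Energy delivered: (22.4 W)(153.6 s) = 3441 J.
Photons incident: 3441 / 5.457×10⁻¹⁹ = 6.306×10²¹, i.e. 6.306×10²¹/6.022×10²³ = 0.01047 mol.
Φ = 0.00712 mol / 0.01047 mol photons = 0.68.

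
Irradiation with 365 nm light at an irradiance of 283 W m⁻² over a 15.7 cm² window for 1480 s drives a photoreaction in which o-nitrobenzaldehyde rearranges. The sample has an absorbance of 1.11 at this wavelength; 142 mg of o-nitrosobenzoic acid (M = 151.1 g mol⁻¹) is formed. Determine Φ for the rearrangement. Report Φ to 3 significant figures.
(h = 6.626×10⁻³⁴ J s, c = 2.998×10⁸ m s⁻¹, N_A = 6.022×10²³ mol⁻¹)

Product: 142 mg / 151.1 g mol⁻¹ = 9.398×10⁻⁴ mol.
Photon energy at 365 nm: hc/λ = (6.626×10⁻³⁴)(2.998×10⁸)/(365×10⁻⁹) = 5.442×10⁻¹⁹ J.
Energy delivered: (283 W m⁻²)(15.7×10⁻⁴ m²)(1480 s) = 657.6 J.
Photons incident: 657.6 / 5.442×10⁻¹⁹ = 1.208×10²¹, i.e. 1.208×10²¹/6.022×10²³ = 0.002006 mol.
Fraction absorbed: 1 − 10^(−1.11) = 0.9224.
Photons absorbed: 0.9224 × 0.002006 = 0.001850 mol.
Φ = 9.398×10⁻⁴ mol / 0.001850 mol photons = 0.508.

Φ = 0.508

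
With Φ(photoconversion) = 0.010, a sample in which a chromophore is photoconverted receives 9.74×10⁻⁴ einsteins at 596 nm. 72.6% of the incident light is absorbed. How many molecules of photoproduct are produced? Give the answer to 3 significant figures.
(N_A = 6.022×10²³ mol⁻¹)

4.26×10¹⁸ molecules

Photons absorbed: 0.726 × 9.74×10⁻⁴ = 7.071×10⁻⁴ mol.
Product: Φ × n_abs = 0.010 × 7.071×10⁻⁴ = 7.071×10⁻⁶ mol.
As a count: 7.071×10⁻⁶ × 6.022×10²³ = 4.26×10¹⁸.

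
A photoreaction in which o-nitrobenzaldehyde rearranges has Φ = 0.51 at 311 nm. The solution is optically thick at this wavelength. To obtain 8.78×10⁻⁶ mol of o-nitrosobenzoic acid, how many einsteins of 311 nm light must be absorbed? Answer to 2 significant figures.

1.7×10⁻⁵ einstein

Photons that must be absorbed: 8.78×10⁻⁶ / 0.51 = 1.722×10⁻⁵ mol.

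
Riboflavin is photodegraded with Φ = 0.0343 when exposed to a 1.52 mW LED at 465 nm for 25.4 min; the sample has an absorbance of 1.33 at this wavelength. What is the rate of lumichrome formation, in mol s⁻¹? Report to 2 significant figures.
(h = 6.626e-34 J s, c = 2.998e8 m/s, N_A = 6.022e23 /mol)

1.9e-10 mol s⁻¹

Photon energy at 465 nm: hc/λ = (6.626e-34)(2.998e8)/(465e-9) = 4.272e-19 J.
Energy delivered: (1.52 mW)(1524 s) = 2.316 J.
Photons incident: 2.316 / 4.272e-19 = 5.421e18, i.e. 5.421e18/6.022e23 = 9.002e-6 mol.
Fraction absorbed: 1 − 10^(−1.33) = 0.9532.
Photons absorbed: 0.9532 × 9.002e-6 = 8.581e-6 mol.
Product formed: 0.0343 × 8.581e-6 = 2.943e-7 mol.
Rate: 2.943e-7 / 1524 s = 1.9e-10 mol s⁻¹.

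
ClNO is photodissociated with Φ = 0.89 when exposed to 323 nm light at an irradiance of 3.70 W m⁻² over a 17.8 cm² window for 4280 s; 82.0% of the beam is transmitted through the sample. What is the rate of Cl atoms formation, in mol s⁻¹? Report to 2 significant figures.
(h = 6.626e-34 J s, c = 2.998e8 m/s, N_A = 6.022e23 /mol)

2.8e-9 mol s⁻¹

Photon energy at 323 nm: hc/λ = (6.626e-34)(2.998e8)/(323e-9) = 6.150e-19 J.
Energy delivered: (3.70 W m⁻²)(17.8e-4 m²)(4280 s) = 28.19 J.
Photons incident: 28.19 / 6.150e-19 = 4.584e19, i.e. 4.584e19/6.022e23 = 7.612e-5 mol.
Fraction absorbed: 1 − 82.0/100 = 0.1800.
Photons absorbed: 0.1800 × 7.612e-5 = 1.370e-5 mol.
Product formed: 0.89 × 1.370e-5 = 1.219e-5 mol.
Rate: 1.219e-5 / 4280 s = 2.8e-9 mol s⁻¹.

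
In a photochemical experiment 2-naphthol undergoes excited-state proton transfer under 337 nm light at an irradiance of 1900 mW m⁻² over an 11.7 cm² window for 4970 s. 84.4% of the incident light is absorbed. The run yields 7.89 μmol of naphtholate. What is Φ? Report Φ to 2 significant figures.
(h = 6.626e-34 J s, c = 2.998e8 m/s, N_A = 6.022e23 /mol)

Product: 7.89 μmol = 7.89e-6 mol.
Photon energy at 337 nm: hc/λ = (6.626e-34)(2.998e8)/(337e-9) = 5.895e-19 J.
Energy delivered: (1900 mW m⁻²)(11.7e-4 m²)(4970 s) = 11.05 J.
Photons incident: 11.05 / 5.895e-19 = 1.874e19, i.e. 1.874e19/6.022e23 = 3.112e-5 mol.
Photons absorbed: 0.844 × 3.112e-5 = 2.627e-5 mol.
Φ = 7.89e-6 mol / 2.627e-5 mol photons = 0.30.

Φ = 0.30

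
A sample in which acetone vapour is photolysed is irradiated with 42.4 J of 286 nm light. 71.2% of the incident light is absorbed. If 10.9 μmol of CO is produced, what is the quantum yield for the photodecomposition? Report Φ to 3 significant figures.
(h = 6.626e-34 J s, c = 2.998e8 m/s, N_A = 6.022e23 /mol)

Φ = 0.151

Product: 10.9 μmol = 1.09e-5 mol.
Photon energy at 286 nm: hc/λ = (6.626e-34)(2.998e8)/(286e-9) = 6.946e-19 J.
Photons incident: 42.4 / 6.946e-19 = 6.104e19, i.e. 6.104e19/6.022e23 = 1.014e-4 mol.
Photons absorbed: 0.712 × 1.014e-4 = 7.220e-5 mol.
Φ = 1.09e-5 mol / 7.220e-5 mol photons = 0.151.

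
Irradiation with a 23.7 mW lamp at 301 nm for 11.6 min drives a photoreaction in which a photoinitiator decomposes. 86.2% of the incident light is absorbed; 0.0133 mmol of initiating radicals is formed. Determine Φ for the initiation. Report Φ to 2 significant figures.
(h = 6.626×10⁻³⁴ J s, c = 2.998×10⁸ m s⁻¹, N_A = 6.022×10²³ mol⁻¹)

Product: 0.0133 mmol = 1.33×10⁻⁵ mol.
Photon energy at 301 nm: hc/λ = (6.626×10⁻³⁴)(2.998×10⁸)/(301×10⁻⁹) = 6.600×10⁻¹⁹ J.
Energy delivered: (23.7 mW)(696 s) = 16.50 J.
Photons incident: 16.50 / 6.600×10⁻¹⁹ = 2.500×10¹⁹, i.e. 2.500×10¹⁹/6.022×10²³ = 4.151×10⁻⁵ mol.
Photons absorbed: 0.862 × 4.151×10⁻⁵ = 3.578×10⁻⁵ mol.
Φ = 1.33×10⁻⁵ mol / 3.578×10⁻⁵ mol photons = 0.37.

Φ = 0.37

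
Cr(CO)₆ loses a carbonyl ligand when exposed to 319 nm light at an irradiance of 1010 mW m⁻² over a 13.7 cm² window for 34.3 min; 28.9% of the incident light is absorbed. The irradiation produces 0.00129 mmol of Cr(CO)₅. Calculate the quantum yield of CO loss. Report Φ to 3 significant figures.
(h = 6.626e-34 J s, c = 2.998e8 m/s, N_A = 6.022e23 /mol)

Product: 0.00129 mmol = 1.29e-6 mol.
Photon energy at 319 nm: hc/λ = (6.626e-34)(2.998e8)/(319e-9) = 6.227e-19 J.
Energy delivered: (1010 mW m⁻²)(13.7e-4 m²)(2058 s) = 2.848 J.
Photons incident: 2.848 / 6.227e-19 = 4.574e18, i.e. 4.574e18/6.022e23 = 7.595e-6 mol.
Photons absorbed: 0.289 × 7.595e-6 = 2.195e-6 mol.
Φ = 1.29e-6 mol / 2.195e-6 mol photons = 0.588.

Φ = 0.588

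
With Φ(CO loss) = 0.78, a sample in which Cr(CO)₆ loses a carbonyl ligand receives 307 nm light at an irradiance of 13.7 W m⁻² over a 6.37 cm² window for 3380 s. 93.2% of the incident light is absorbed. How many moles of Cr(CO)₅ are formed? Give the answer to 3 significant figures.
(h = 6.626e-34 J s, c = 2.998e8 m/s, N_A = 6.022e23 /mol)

5.50e-5 mol

Photon energy at 307 nm: hc/λ = (6.626e-34)(2.998e8)/(307e-9) = 6.471e-19 J.
Energy delivered: (13.7 W m⁻²)(6.37e-4 m²)(3380 s) = 29.50 J.
Photons incident: 29.50 / 6.471e-19 = 4.559e19, i.e. 4.559e19/6.022e23 = 7.571e-5 mol.
Photons absorbed: 0.932 × 7.571e-5 = 7.056e-5 mol.
Product: Φ × n_abs = 0.78 × 7.056e-5 = 5.504e-5 mol.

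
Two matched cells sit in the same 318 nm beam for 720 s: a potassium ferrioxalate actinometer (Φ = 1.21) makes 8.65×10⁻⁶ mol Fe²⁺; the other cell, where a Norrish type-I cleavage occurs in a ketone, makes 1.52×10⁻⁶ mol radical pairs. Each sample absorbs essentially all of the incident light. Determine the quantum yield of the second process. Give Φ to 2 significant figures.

Photons absorbed by the actinometer: 8.65×10⁻⁶ / 1.21 = 7.149×10⁻⁶ mol.
Φ(unknown) = 1.52×10⁻⁶ / 7.149×10⁻⁶ = 0.21.

Φ = 0.21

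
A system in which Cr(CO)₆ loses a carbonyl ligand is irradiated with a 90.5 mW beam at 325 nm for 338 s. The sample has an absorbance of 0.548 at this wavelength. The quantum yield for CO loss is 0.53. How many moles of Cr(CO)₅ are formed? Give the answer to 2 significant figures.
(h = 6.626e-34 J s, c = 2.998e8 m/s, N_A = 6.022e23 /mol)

3.2e-5 mol

Photon energy at 325 nm: hc/λ = (6.626e-34)(2.998e8)/(325e-9) = 6.112e-19 J.
Energy delivered: (90.5 mW)(338 s) = 30.59 J.
Photons incident: 30.59 / 6.112e-19 = 5.005e19, i.e. 5.005e19/6.022e23 = 8.311e-5 mol.
Fraction absorbed: 1 − 10^(−0.548) = 0.7169.
Photons absorbed: 0.7169 × 8.311e-5 = 5.958e-5 mol.
Product: Φ × n_abs = 0.53 × 5.958e-5 = 3.158e-5 mol.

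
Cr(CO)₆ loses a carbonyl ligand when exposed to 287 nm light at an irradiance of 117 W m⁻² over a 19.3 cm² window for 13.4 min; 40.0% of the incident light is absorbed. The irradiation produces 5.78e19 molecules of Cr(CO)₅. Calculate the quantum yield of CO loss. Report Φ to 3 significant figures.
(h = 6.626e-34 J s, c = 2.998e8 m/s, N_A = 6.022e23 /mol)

Product: 5.78e19 / 6.022e23 = 9.598e-5 mol.
Photon energy at 287 nm: hc/λ = (6.626e-34)(2.998e8)/(287e-9) = 6.922e-19 J.
Energy delivered: (117 W m⁻²)(19.3e-4 m²)(804 s) = 181.6 J.
Photons incident: 181.6 / 6.922e-19 = 2.624e20, i.e. 2.624e20/6.022e23 = 4.357e-4 mol.
Photons absorbed: 0.400 × 4.357e-4 = 1.743e-4 mol.
Φ = 9.598e-5 mol / 1.743e-4 mol photons = 0.551.

Φ = 0.551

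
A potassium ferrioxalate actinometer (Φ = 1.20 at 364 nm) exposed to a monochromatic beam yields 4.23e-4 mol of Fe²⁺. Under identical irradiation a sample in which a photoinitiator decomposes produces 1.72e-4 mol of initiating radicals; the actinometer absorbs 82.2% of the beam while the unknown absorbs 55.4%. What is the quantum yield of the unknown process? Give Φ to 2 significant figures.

Photons absorbed by the actinometer: 4.23e-4 / 1.20 = 3.525e-4 mol.
Incident flux: 3.525e-4 / 0.822 = 4.288e-4 einstein.
Absorbed by unknown: 0.554 × 4.288e-4 = 2.376e-4 mol.
Φ(unknown) = 1.72e-4 / 2.376e-4 = 0.72.

Φ = 0.72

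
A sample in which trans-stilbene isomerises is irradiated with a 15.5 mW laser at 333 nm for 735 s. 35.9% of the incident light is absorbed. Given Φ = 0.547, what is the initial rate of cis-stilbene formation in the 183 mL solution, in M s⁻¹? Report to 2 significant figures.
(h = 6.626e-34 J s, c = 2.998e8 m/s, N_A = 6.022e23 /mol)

Photon energy at 333 nm: hc/λ = (6.626e-34)(2.998e8)/(333e-9) = 5.965e-19 J.
Energy delivered: (15.5 mW)(735 s) = 11.39 J.
Photons incident: 11.39 / 5.965e-19 = 1.909e19, i.e. 1.909e19/6.022e23 = 3.170e-5 mol.
Photons absorbed: 0.359 × 3.170e-5 = 1.138e-5 mol.
Product formed: 0.547 × 1.138e-5 = 6.225e-6 mol.
Rate: 6.225e-6 mol / (735 s × 0.183 L) = 4.6e-8 M s⁻¹.

4.6e-8 M s⁻¹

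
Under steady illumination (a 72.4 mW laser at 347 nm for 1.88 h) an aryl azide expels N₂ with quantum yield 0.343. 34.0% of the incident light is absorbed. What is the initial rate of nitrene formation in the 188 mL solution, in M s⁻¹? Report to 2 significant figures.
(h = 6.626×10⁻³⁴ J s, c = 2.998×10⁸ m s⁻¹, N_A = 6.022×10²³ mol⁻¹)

Photon energy at 347 nm: hc/λ = (6.626×10⁻³⁴)(2.998×10⁸)/(347×10⁻⁹) = 5.725×10⁻¹⁹ J.
Energy delivered: (72.4 mW)(6768 s) = 490.0 J.
Photons incident: 490.0 / 5.725×10⁻¹⁹ = 8.559×10²⁰, i.e. 8.559×10²⁰/6.022×10²³ = 0.001421 mol.
Photons absorbed: 0.340 × 0.001421 = 4.831×10⁻⁴ mol.
Product formed: 0.343 × 4.831×10⁻⁴ = 1.657×10⁻⁴ mol.
Rate: 1.657×10⁻⁴ mol / (6768 s × 0.188 L) = 1.3×10⁻⁷ M s⁻¹.

1.3×10⁻⁷ M s⁻¹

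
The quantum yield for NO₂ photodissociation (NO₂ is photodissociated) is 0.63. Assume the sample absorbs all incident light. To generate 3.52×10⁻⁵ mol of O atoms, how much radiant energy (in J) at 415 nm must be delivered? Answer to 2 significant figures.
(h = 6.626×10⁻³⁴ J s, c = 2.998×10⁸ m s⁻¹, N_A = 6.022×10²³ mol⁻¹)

16 J

Photons that must be absorbed: 3.52×10⁻⁵ / 0.63 = 5.587×10⁻⁵ mol.
Photon energy: hc/λ = 4.787×10⁻¹⁹ J; per mole, 2.883×10⁵ J mol⁻¹.
Energy required: 5.587×10⁻⁵ × 2.883×10⁵ = 16 J.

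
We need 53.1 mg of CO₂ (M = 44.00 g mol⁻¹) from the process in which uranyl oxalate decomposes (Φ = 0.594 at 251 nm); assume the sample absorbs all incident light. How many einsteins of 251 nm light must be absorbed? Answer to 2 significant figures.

Product: 53.1 mg / 44.00 g mol⁻¹ = 0.001207 mol.
Photons that must be absorbed: 0.001207 / 0.594 = 0.002032 mol.

0.0020 einstein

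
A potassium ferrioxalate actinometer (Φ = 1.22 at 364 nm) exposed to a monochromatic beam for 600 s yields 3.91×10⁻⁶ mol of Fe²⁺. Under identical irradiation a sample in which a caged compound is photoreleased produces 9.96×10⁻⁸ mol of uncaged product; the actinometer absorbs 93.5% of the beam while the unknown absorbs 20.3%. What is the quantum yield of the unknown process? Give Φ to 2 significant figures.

Photons absorbed by the actinometer: 3.91×10⁻⁶ / 1.22 = 3.205×10⁻⁶ mol.
Incident flux: 3.205×10⁻⁶ / 0.935 = 3.428×10⁻⁶ einstein.
Absorbed by unknown: 0.203 × 3.428×10⁻⁶ = 6.959×10⁻⁷ mol.
Φ(unknown) = 9.96×10⁻⁸ / 6.959×10⁻⁷ = 0.14.

Φ = 0.14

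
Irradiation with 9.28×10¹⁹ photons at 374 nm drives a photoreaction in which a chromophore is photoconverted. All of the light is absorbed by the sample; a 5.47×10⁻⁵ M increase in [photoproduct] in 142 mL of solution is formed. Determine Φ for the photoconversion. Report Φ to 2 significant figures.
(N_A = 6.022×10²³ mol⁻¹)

Product: (5.47×10⁻⁵ M)(0.142 L) = 7.767×10⁻⁶ mol.
Moles of photons: 9.28×10¹⁹ / 6.022×10²³ = 1.541×10⁻⁴ mol.
Φ = 7.767×10⁻⁶ mol / 1.541×10⁻⁴ mol photons = 0.050.

Φ = 0.050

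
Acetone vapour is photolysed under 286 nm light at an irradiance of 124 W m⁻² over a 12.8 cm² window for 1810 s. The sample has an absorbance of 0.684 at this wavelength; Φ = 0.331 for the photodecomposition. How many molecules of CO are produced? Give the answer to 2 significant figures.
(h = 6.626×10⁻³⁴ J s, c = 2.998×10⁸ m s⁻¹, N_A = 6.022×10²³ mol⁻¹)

1.1×10²⁰ molecules

Photon energy at 286 nm: hc/λ = (6.626×10⁻³⁴)(2.998×10⁸)/(286×10⁻⁹) = 6.946×10⁻¹⁹ J.
Energy delivered: (124 W m⁻²)(12.8×10⁻⁴ m²)(1810 s) = 287.3 J.
Photons incident: 287.3 / 6.946×10⁻¹⁹ = 4.136×10²⁰, i.e. 4.136×10²⁰/6.022×10²³ = 6.868×10⁻⁴ mol.
Fraction absorbed: 1 − 10^(−0.684) = 0.7930.
Photons absorbed: 0.7930 × 6.868×10⁻⁴ = 5.446×10⁻⁴ mol.
Product: Φ × n_abs = 0.331 × 5.446×10⁻⁴ = 1.803×10⁻⁴ mol.
As a count: 1.803×10⁻⁴ × 6.022×10²³ = 1.1×10²⁰.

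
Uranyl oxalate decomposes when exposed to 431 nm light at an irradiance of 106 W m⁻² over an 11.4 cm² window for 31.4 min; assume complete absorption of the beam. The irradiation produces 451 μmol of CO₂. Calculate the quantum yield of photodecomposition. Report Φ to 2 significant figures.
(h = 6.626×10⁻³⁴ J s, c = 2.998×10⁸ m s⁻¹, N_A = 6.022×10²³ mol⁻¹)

Product: 451 μmol = 4.51×10⁻⁴ mol.
Photon energy at 431 nm: hc/λ = (6.626×10⁻³⁴)(2.998×10⁸)/(431×10⁻⁹) = 4.609×10⁻¹⁹ J.
Energy delivered: (106 W m⁻²)(11.4×10⁻⁴ m²)(1884 s) = 227.7 J.
Photons incident: 227.7 / 4.609×10⁻¹⁹ = 4.940×10²⁰, i.e. 4.940×10²⁰/6.022×10²³ = 8.203×10⁻⁴ mol.
Φ = 4.51×10⁻⁴ mol / 8.203×10⁻⁴ mol photons = 0.55.

Φ = 0.55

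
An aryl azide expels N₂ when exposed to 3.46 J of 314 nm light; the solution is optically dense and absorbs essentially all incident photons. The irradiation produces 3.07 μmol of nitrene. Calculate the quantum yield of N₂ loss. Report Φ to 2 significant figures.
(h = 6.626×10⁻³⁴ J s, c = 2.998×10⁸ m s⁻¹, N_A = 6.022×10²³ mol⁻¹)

Φ = 0.34

Product: 3.07 μmol = 3.07×10⁻⁶ mol.
Photon energy at 314 nm: hc/λ = (6.626×10⁻³⁴)(2.998×10⁸)/(314×10⁻⁹) = 6.326×10⁻¹⁹ J.
Photons incident: 3.46 / 6.326×10⁻¹⁹ = 5.469×10¹⁸, i.e. 5.469×10¹⁸/6.022×10²³ = 9.082×10⁻⁶ mol.
Φ = 3.07×10⁻⁶ mol / 9.082×10⁻⁶ mol photons = 0.34.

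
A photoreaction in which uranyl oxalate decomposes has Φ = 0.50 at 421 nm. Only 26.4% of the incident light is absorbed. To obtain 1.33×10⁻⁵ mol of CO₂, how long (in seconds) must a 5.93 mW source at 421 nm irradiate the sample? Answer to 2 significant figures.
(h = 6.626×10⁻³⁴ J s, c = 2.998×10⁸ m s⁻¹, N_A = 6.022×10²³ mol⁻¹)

t ≈ 4800 s

Photons that must be absorbed: 1.33×10⁻⁵ / 0.50 = 2.660×10⁻⁵ mol.
Incident photons needed: 2.660×10⁻⁵ / 0.264 = 1.008×10⁻⁴ mol.
Photon energy: hc/λ = 4.718×10⁻¹⁹ J; per mole, 2.841×10⁵ J mol⁻¹.
Energy required: 1.008×10⁻⁴ × 2.841×10⁵ = 28.64 J.
Time: 28.64 J / 0.00593 W = 4800 s.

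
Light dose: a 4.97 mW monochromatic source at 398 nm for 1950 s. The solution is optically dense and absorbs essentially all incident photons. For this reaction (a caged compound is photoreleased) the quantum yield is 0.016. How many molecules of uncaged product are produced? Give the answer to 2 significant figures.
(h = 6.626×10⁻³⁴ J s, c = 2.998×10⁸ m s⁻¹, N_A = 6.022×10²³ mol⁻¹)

Photon energy at 398 nm: hc/λ = (6.626×10⁻³⁴)(2.998×10⁸)/(398×10⁻⁹) = 4.991×10⁻¹⁹ J.
Energy delivered: (4.97 mW)(1950 s) = 9.692 J.
Photons incident: 9.692 / 4.991×10⁻¹⁹ = 1.942×10¹⁹, i.e. 1.942×10¹⁹/6.022×10²³ = 3.225×10⁻⁵ mol.
Product: Φ × n_abs = 0.016 × 3.225×10⁻⁵ = 5.160×10⁻⁷ mol.
As a count: 5.160×10⁻⁷ × 6.022×10²³ = 3.1×10¹⁷.

3.1×10¹⁷ molecules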